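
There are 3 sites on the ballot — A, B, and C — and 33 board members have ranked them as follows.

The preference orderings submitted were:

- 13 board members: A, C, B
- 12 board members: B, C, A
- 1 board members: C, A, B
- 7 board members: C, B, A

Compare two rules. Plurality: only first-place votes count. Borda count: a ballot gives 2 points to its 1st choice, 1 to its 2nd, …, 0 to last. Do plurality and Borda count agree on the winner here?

Plurality first-place counts: A 13, B 12, C 8 → A.
Borda totals: A 27, B 31, C 41 → C.
The two rules disagree: plurality picks A, Borda picks C.

No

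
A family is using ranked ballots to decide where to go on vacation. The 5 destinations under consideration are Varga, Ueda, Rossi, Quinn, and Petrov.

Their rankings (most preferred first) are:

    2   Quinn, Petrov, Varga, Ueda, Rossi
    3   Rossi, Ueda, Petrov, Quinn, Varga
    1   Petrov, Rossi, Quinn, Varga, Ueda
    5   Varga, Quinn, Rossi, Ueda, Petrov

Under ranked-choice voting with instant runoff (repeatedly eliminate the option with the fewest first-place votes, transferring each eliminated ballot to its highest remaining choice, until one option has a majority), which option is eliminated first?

Ueda

Round 1: Varga 5, Rossi 3, Quinn 2, Petrov 1, Ueda 0. Ueda has the fewest and is eliminated.
Round 2: Varga 5, Rossi 3, Quinn 2, Petrov 1. Petrov has the fewest and is eliminated.
Round 3: Varga 5, Rossi 4, Quinn 2. Quinn has the fewest and is eliminated.
Round 4: Varga 7, Rossi 4. Varga has a majority.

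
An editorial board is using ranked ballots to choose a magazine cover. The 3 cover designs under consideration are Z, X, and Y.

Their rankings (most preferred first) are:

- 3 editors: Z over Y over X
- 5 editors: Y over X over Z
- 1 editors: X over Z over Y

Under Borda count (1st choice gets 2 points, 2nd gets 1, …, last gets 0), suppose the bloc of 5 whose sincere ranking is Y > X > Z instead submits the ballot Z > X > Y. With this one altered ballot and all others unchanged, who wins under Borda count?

Z

Borda totals with the altered ballot: Z 17, X 7, Y 3.
The switch changes the winner from Y to Z.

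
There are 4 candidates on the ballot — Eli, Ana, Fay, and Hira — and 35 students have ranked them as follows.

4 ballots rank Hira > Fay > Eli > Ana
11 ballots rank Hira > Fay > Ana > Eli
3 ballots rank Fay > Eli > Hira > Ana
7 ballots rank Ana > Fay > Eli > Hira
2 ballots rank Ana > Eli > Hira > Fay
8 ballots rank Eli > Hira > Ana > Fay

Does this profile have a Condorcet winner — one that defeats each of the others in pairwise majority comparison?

No

Head-to-head results (35 voters total):
Eli vs Ana: Ana wins 20–15.
Eli vs Fay: Fay wins 25–10.
Eli vs Hira: Eli wins 20–15.
Ana vs Fay: Fay wins 18–17.
Ana vs Hira: Hira wins 26–9.
Fay vs Hira: Hira wins 25–10.
No candidate beats all others: Eli beats Hira beats Ana beats Eli, a majority cycle.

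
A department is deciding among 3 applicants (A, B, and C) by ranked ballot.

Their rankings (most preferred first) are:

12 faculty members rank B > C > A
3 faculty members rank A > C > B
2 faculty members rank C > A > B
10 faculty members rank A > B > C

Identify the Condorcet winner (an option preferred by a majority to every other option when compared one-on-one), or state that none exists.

No Condorcet winner

Head-to-head results (27 voters total):
A vs B: A wins 15–12.
A vs C: C wins 14–13.
B vs C: B wins 22–5.
No candidate beats all others: A beats B beats C beats A, a majority cycle.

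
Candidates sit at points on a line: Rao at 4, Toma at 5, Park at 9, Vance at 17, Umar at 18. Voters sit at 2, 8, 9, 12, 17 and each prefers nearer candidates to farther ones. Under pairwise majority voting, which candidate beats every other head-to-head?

Park

With single-peaked preferences on a line, the Condorcet winner is the candidate closest to the median voter.
The median voter (position 9) is closest to Park at 9.
Check: Park vs Vance — voters closer to Park: 4 of 5.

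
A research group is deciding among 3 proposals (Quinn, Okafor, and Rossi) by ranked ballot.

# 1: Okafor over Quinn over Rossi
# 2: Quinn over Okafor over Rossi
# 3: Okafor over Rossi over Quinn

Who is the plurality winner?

Okafor

First-place vote totals:
  Quinn: 1
  Okafor: 2
  Rossi: 0
Okafor has the most first-place votes.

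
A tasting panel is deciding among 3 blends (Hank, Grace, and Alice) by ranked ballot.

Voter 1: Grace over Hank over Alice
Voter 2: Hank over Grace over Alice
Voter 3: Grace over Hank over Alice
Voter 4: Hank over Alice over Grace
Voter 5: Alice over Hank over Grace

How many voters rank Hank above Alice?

Ballots ranking Hank above Alice: 4.
Ballots ranking Alice above Hank: 1.
So 4 of 5 voters prefer Hank to Alice.

4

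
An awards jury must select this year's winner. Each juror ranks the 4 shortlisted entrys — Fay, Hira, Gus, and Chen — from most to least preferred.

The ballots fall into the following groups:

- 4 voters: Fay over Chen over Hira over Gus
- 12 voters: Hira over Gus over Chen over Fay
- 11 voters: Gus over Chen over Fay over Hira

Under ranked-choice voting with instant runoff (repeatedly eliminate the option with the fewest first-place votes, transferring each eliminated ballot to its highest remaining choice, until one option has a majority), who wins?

Hira

Round 1: Hira 12, Gus 11, Fay 4, Chen 0. Chen has the fewest and is eliminated.
Round 2: Hira 12, Gus 11, Fay 4. Fay has the fewest and is eliminated.
Round 3: Hira 16, Gus 11. Hira has a majority.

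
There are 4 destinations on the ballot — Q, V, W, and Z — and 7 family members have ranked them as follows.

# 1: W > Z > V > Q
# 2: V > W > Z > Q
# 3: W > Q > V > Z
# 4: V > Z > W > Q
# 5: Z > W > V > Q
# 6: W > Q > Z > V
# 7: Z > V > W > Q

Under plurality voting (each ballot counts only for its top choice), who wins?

First-place vote totals:
  Q: 0
  V: 2
  W: 3
  Z: 2
W has the most first-place votes.

W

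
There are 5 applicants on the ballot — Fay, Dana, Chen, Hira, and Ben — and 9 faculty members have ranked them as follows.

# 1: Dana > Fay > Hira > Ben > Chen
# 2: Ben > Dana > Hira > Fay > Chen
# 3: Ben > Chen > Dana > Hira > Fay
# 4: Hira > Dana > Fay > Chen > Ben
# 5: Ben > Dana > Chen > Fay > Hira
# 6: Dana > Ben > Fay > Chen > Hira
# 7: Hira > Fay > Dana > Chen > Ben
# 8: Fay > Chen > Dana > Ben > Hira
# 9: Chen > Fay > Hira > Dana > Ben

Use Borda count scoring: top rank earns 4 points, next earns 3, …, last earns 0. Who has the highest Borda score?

Borda scores:
  Fay: 3 + 1 + 0 + 2 + 1 + 2 + 3 + 4 + 3 = 19
  Dana: 4 + 3 + 2 + 3 + 3 + 4 + 2 + 2 + 1 = 24
  Chen: 0 + 0 + 3 + 1 + 2 + 1 + 1 + 3 + 4 = 15
  Hira: 2 + 2 + 1 + 4 + 0 + 0 + 4 + 0 + 2 = 15
  Ben: 1 + 4 + 4 + 0 + 4 + 3 + 0 + 1 + 0 = 17
Dana has the highest total.

Dana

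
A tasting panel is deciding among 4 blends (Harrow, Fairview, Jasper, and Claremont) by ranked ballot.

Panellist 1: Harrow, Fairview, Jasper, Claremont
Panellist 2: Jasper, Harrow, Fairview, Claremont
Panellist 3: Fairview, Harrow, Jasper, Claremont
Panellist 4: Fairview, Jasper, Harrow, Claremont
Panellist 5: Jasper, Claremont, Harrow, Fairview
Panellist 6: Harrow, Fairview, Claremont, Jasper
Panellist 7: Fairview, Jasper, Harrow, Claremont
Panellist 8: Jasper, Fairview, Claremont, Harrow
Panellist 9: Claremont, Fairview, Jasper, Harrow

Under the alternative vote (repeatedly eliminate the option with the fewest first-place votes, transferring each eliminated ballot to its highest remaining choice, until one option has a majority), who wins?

Fairview

Round 1: Fairview 3, Jasper 3, Harrow 2, Claremont 1. Claremont has the fewest and is eliminated.
Round 2: Fairview 4, Jasper 3, Harrow 2. Harrow has the fewest and is eliminated.
Round 3: Fairview 6, Jasper 3. Fairview has a majority.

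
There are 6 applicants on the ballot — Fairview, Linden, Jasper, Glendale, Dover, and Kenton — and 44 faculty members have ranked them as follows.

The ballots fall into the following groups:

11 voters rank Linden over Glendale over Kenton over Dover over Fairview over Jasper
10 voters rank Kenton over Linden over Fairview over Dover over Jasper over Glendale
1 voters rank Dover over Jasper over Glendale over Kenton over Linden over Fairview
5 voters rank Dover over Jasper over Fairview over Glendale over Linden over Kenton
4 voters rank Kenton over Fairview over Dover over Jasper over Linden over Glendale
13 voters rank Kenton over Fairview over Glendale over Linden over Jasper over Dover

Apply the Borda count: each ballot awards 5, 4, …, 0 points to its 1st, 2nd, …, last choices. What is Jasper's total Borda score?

55

Borda scores:
  Fairview: 11·1 + 10·3 + 0 + 5·3 + 4·4 + 13·4 = 124
  Linden: 11·5 + 10·4 + 1 + 5·1 + 4·1 + 13·2 = 131
  Jasper: 11·0 + 10·1 + 4 + 5·4 + 4·2 + 13·1 = 55
  Glendale: 11·4 + 10·0 + 3 + 5·2 + 4·0 + 13·3 = 96
  Dover: 11·2 + 10·2 + 5 + 5·5 + 4·3 + 13·0 = 84
  Kenton: 11·3 + 10·5 + 2 + 5·0 + 4·5 + 13·5 = 170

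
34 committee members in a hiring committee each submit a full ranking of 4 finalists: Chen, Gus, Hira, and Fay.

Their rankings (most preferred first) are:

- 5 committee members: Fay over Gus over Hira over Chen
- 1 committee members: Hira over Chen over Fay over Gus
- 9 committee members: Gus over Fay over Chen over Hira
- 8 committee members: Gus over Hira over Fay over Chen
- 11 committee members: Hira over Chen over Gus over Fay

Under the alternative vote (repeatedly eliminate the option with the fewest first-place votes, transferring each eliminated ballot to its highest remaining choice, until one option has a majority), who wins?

Gus

Round 1: Gus 17, Hira 12, Fay 5, Chen 0. Chen has the fewest and is eliminated.
Round 2: Gus 17, Hira 12, Fay 5. Fay has the fewest and is eliminated.
Round 3: Gus 22, Hira 12. Gus has a majority.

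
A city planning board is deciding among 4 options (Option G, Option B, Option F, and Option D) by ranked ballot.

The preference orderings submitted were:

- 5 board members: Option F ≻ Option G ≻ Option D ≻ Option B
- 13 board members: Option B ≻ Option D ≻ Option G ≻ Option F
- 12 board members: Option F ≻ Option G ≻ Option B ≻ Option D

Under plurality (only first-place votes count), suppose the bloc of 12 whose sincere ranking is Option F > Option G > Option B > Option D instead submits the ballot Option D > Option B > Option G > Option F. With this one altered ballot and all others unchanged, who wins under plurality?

Option B

First-place totals with the altered ballot: Option G 0, Option B 13, Option F 5, Option D 12.
The switch changes the winner from Option F to Option B.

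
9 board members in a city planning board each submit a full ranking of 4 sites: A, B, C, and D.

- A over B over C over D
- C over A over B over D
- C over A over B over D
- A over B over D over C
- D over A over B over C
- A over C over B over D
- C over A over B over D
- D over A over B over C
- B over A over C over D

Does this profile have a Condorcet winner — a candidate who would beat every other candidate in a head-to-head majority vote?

Head-to-head results (9 voters total):
A vs B: A wins 8–1.
A vs C: A wins 6–3.
A vs D: A wins 7–2.
B vs C: B wins 5–4.
B vs D: B wins 7–2.
C vs D: C wins 6–3.
A beats each rival — B (8–1), C (6–3), D (7–2) — so A is the Condorcet winner.

Yes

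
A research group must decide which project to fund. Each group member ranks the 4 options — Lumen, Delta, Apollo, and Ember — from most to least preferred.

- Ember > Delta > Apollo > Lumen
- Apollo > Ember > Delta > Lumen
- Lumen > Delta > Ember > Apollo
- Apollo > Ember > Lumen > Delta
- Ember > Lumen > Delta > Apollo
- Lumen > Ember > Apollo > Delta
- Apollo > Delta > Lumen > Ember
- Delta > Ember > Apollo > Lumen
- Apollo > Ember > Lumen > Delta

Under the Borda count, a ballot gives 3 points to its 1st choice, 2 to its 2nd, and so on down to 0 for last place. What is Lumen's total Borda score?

Borda scores:
  Lumen: 0 + 0 + 3 + 1 + 2 + 3 + 1 + 0 + 1 = 11
  Delta: 2 + 1 + 2 + 0 + 1 + 0 + 2 + 3 + 0 = 11
  Apollo: 1 + 3 + 0 + 3 + 0 + 1 + 3 + 1 + 3 = 15
  Ember: 3 + 2 + 1 + 2 + 3 + 2 + 0 + 2 + 2 = 17

11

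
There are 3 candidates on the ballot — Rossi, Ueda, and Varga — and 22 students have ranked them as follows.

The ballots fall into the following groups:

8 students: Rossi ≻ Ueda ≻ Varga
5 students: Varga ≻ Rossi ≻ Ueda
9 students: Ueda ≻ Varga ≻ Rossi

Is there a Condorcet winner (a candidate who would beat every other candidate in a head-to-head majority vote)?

No

Head-to-head results (22 voters total):
Rossi vs Ueda: Rossi wins 13–9.
Rossi vs Varga: Varga wins 14–8.
Ueda vs Varga: Ueda wins 17–5.
No candidate beats all others: Rossi beats Ueda beats Varga beats Rossi, a majority cycle.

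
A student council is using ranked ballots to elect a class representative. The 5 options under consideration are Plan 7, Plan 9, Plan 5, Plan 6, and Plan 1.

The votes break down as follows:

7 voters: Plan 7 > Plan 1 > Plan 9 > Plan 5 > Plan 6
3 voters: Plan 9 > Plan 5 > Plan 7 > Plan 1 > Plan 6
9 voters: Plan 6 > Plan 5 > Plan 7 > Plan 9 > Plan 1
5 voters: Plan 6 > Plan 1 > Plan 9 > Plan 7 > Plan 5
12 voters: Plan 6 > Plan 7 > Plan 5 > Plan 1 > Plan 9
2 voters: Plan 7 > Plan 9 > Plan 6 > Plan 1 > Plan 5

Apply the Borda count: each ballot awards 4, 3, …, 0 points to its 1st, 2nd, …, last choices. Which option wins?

Borda scores:
  Plan 7: 7·4 + 3·2 + 9·2 + 5·1 + 12·3 + 2·4 = 101
  Plan 9: 7·2 + 3·4 + 9·1 + 5·2 + 12·0 + 2·3 = 51
  Plan 5: 7·1 + 3·3 + 9·3 + 5·0 + 12·2 + 2·0 = 67
  Plan 6: 7·0 + 3·0 + 9·4 + 5·4 + 12·4 + 2·2 = 108
  Plan 1: 7·3 + 3·1 + 9·0 + 5·3 + 12·1 + 2·1 = 53
Plan 6 has the highest total.

Plan 6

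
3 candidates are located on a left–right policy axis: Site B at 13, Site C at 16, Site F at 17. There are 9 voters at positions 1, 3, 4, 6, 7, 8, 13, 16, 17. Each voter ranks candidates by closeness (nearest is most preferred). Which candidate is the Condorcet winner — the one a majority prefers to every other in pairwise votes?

With single-peaked preferences on a line, the Condorcet winner is the candidate closest to the median voter.
The median voter (position 7) is closest to Site B at 13.
Check: Site B vs Site C — voters closer to Site B: 7 of 9.

Site B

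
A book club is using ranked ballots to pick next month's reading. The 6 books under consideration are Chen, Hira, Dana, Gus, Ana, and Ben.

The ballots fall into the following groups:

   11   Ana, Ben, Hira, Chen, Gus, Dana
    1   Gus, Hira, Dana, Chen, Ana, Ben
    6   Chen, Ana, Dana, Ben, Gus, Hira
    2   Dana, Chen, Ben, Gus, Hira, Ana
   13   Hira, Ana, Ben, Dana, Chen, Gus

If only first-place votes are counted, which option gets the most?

First-place vote totals:
  Chen: 6
  Hira: 13
  Dana: 2
  Gus: 1
  Ana: 11
  Ben: 0
Hira has the most first-place votes.

Hira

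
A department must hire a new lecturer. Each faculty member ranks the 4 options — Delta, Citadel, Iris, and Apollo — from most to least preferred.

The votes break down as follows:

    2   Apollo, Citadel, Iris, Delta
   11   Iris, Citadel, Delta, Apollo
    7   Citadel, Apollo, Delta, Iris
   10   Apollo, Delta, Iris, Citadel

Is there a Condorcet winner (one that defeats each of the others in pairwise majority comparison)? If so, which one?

None — there is no Condorcet winner

Head-to-head results (30 voters total):
Delta vs Citadel: Citadel wins 20–10.
Delta vs Iris: Delta wins 17–13.
Delta vs Apollo: Apollo wins 19–11.
Citadel vs Iris: Iris wins 21–9.
Citadel vs Apollo: Citadel wins 18–12.
Iris vs Apollo: Apollo wins 19–11.
No candidate beats all others: Delta beats Iris beats Citadel beats Delta, a majority cycle.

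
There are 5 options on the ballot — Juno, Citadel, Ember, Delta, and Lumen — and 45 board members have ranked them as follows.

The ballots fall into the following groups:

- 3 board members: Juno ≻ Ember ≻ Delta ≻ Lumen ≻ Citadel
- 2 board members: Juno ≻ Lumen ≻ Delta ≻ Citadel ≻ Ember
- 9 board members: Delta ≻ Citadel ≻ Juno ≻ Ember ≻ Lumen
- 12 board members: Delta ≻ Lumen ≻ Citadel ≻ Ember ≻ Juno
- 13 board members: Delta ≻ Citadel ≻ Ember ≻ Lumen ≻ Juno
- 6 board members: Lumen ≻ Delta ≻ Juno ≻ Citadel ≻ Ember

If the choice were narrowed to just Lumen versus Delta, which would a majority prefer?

Delta

Ballots ranking Lumen above Delta: 2+6 = 8.
Ballots ranking Delta above Lumen: 3+9+12+13 = 37.
Delta wins the head-to-head, 37–8.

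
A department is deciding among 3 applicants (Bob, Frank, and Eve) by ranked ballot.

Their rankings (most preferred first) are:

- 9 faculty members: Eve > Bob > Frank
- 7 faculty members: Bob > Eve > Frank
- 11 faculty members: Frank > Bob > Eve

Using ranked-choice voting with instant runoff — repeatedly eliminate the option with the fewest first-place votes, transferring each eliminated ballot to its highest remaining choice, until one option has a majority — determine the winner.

Round 1: Frank 11, Eve 9, Bob 7. Bob has the fewest and is eliminated.
Round 2: Eve 16, Frank 11. Eve has a majority.

Eve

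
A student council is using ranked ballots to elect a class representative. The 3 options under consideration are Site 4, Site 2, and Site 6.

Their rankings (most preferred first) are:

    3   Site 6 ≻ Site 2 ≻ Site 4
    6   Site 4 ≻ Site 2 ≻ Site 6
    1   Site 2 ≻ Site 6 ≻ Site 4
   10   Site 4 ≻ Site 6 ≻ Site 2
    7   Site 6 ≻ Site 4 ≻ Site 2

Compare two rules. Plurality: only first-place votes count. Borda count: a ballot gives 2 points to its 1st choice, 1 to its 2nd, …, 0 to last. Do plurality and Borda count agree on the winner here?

Yes

Plurality first-place counts: Site 4 16, Site 2 1, Site 6 10 → Site 4.
Borda totals: Site 4 39, Site 2 11, Site 6 31 → Site 4.
The two rules agree on Site 4.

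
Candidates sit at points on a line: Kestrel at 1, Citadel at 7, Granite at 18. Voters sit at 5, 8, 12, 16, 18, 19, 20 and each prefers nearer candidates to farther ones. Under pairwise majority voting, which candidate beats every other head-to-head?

With single-peaked preferences on a line, the Condorcet winner is the candidate closest to the median voter.
The median voter (position 16) is closest to Granite at 18.
Check: Granite vs Citadel — voters closer to Granite: 4 of 7.

Granite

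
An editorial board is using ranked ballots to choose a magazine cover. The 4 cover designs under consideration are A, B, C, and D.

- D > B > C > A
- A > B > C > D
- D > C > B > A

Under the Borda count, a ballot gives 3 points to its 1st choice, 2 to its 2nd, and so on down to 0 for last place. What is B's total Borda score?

5

Borda scores:
  A: 0 + 3 + 0 = 3
  B: 2 + 2 + 1 = 5
  C: 1 + 1 + 2 = 4
  D: 3 + 0 + 3 = 6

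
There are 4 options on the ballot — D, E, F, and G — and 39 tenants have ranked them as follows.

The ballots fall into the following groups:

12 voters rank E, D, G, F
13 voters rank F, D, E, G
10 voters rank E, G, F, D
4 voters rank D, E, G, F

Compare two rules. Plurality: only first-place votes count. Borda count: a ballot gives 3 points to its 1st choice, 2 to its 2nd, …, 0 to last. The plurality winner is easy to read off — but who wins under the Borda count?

Plurality first-place counts: D 4, E 22, F 13, G 0 → E.
Borda totals: D 62, E 87, F 49, G 36 → E.

E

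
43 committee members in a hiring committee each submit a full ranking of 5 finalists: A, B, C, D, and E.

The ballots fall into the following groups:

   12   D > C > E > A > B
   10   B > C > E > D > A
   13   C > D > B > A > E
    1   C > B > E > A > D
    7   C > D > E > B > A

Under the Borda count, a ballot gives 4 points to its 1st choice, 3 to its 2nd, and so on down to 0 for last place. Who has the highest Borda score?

C

Borda scores:
  A: 12·1 + 10·0 + 13·1 + 1 + 7·0 = 26
  B: 12·0 + 10·4 + 13·2 + 3 + 7·1 = 76
  C: 12·3 + 10·3 + 13·4 + 4 + 7·4 = 150
  D: 12·4 + 10·1 + 13·3 + 0 + 7·3 = 118
  E: 12·2 + 10·2 + 13·0 + 2 + 7·2 = 60
C has the highest total.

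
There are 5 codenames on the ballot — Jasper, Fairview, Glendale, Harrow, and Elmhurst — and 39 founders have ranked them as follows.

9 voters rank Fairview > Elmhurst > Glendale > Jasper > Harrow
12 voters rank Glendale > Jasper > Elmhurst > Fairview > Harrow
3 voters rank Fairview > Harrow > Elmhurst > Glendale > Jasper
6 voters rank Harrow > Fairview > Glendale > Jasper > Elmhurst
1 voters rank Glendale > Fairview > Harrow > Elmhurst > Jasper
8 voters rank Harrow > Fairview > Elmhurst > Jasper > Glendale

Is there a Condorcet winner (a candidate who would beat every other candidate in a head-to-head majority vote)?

Yes

Head-to-head results (39 voters total):
Jasper vs Fairview: Fairview wins 27–12.
Jasper vs Glendale: Glendale wins 31–8.
Jasper vs Harrow: Jasper wins 21–18.
Jasper vs Elmhurst: Elmhurst wins 21–18.
Fairview vs Glendale: Fairview wins 26–13.
Fairview vs Harrow: Fairview wins 25–14.
Fairview vs Elmhurst: Fairview wins 27–12.
Glendale vs Harrow: Glendale wins 22–17.
Glendale vs Elmhurst: Elmhurst wins 20–19.
Harrow vs Elmhurst: Elmhurst wins 21–18.
Fairview beats each rival — Jasper (27–12), Glendale (26–13), Harrow (25–14), Elmhurst (27–12) — so Fairview is the Condorcet winner.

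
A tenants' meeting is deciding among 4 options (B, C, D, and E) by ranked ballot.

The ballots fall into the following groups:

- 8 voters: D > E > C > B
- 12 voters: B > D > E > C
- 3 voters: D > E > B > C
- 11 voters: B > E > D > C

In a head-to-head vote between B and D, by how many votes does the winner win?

12

Ballots ranking B above D: 12+11 = 23.
Ballots ranking D above B: 8+3 = 11.
B wins 23–11, a margin of 12.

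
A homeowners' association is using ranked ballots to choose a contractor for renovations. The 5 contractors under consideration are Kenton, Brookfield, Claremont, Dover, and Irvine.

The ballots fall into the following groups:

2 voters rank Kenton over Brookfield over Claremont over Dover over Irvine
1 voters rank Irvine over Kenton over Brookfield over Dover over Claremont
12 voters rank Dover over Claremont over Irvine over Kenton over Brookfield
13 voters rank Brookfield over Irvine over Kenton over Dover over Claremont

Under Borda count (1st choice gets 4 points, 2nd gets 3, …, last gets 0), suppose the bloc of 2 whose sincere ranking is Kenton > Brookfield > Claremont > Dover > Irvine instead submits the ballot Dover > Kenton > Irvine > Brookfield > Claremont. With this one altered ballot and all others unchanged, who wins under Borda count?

Irvine

Borda totals with the altered ballot: Kenton 47, Brookfield 56, Claremont 36, Dover 70, Irvine 71.
The winner is unchanged: still Irvine.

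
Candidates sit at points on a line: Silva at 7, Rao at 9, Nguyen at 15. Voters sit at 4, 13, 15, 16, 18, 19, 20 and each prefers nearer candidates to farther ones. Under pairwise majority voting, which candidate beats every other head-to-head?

Nguyen

With single-peaked preferences on a line, the Condorcet winner is the candidate closest to the median voter.
The median voter (position 16) is closest to Nguyen at 15.
Check: Nguyen vs Rao — voters closer to Nguyen: 6 of 7.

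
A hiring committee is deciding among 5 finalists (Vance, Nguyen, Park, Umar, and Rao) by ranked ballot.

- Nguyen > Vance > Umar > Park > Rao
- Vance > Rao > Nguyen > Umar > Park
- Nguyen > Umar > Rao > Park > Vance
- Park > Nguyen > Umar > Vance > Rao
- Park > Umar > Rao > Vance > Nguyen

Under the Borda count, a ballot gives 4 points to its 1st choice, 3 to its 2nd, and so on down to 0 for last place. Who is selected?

Borda scores:
  Vance: 3 + 4 + 0 + 1 + 1 = 9
  Nguyen: 4 + 2 + 4 + 3 + 0 = 13
  Park: 1 + 0 + 1 + 4 + 4 = 10
  Umar: 2 + 1 + 3 + 2 + 3 = 11
  Rao: 0 + 3 + 2 + 0 + 2 = 7
Nguyen has the highest total.

Nguyen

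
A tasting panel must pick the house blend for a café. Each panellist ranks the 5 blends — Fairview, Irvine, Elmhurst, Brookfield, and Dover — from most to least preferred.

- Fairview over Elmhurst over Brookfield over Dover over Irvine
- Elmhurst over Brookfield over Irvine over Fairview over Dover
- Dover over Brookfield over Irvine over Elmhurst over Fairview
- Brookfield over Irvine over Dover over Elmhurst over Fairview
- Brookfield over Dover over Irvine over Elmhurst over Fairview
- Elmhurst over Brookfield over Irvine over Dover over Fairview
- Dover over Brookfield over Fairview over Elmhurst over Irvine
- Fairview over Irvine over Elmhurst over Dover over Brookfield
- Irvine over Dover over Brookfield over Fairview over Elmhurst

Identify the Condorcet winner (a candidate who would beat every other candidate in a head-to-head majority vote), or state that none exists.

Head-to-head results (9 voters total):
Fairview vs Irvine: Irvine wins 6–3.
Fairview vs Elmhurst: Elmhurst wins 5–4.
Fairview vs Brookfield: Brookfield wins 7–2.
Fairview vs Dover: Dover wins 6–3.
Irvine vs Elmhurst: Irvine wins 5–4.
Irvine vs Brookfield: Brookfield wins 7–2.
Irvine vs Dover: Irvine wins 5–4.
Elmhurst vs Brookfield: Brookfield wins 5–4.
Elmhurst vs Dover: Dover wins 5–4.
Brookfield vs Dover: Brookfield wins 5–4.
Brookfield beats each rival — Fairview (7–2), Irvine (7–2), Elmhurst (5–4), Dover (5–4) — so Brookfield is the Condorcet winner.

Brookfield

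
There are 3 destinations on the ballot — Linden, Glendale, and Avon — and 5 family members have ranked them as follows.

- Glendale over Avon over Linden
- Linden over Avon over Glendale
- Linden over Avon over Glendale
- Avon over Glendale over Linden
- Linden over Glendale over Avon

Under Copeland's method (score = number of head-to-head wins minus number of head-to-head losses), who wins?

Pairwise results:
  Linden vs Glendale: Linden wins 3–2.
  Linden vs Avon: Linden wins 3–2.
  Glendale vs Avon: Avon wins 3–2.
Copeland scores (wins − losses):
  Linden: 2 − 0 = 2
  Glendale: 0 − 2 = -2
  Avon: 1 − 1 = 0
Linden has the best Copeland score.

Linden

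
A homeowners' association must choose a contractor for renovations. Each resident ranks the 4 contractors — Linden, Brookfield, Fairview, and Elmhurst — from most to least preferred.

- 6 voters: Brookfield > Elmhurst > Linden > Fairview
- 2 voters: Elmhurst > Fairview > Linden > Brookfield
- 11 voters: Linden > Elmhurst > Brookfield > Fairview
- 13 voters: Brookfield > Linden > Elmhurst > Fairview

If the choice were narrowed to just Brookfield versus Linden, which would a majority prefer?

Brookfield

Ballots ranking Brookfield above Linden: 6+13 = 19.
Ballots ranking Linden above Brookfield: 2+11 = 13.
Brookfield wins the head-to-head, 19–13.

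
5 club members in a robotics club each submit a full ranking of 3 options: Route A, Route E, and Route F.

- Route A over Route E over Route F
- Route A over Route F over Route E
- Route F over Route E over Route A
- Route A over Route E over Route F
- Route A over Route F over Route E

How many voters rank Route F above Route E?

3

Ballots ranking Route F above Route E: 3.
Ballots ranking Route E above Route F: 2.
So 3 of 5 voters prefer Route F to Route E.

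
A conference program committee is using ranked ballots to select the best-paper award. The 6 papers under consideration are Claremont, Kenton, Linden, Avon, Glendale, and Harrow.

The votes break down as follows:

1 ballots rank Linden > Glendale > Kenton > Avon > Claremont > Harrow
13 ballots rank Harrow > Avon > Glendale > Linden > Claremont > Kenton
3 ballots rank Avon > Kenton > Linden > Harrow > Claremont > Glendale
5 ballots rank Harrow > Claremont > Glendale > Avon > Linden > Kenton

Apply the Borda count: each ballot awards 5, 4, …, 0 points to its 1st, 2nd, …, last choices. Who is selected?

Borda scores:
  Claremont: 1 + 13·1 + 3·1 + 5·4 = 37
  Kenton: 3 + 13·0 + 3·4 + 5·0 = 15
  Linden: 5 + 13·2 + 3·3 + 5·1 = 45
  Avon: 2 + 13·4 + 3·5 + 5·2 = 79
  Glendale: 4 + 13·3 + 3·0 + 5·3 = 58
  Harrow: 0 + 13·5 + 3·2 + 5·5 = 96
Harrow has the highest total.

Harrow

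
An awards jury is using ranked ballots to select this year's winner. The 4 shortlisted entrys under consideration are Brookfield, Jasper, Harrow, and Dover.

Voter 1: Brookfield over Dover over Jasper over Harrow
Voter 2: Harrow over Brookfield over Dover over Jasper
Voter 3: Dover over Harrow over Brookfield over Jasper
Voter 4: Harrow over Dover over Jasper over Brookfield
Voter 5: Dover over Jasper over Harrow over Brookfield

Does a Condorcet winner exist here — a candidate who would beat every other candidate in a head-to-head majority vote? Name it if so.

Dover

Head-to-head results (5 voters total):
Brookfield vs Jasper: Brookfield wins 3–2.
Brookfield vs Harrow: Harrow wins 4–1.
Brookfield vs Dover: Dover wins 3–2.
Jasper vs Harrow: Harrow wins 3–2.
Jasper vs Dover: Dover wins 5–0.
Harrow vs Dover: Dover wins 3–2.
Dover beats each rival — Brookfield (3–2), Jasper (5–0), Harrow (3–2) — so Dover is the Condorcet winner.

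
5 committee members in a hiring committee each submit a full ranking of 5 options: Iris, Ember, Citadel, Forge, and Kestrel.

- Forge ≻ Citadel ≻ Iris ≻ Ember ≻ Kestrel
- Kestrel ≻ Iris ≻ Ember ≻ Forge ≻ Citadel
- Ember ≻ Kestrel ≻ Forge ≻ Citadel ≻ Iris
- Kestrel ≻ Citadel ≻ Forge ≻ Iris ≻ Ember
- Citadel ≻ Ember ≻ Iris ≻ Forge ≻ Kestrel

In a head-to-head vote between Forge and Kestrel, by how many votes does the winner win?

1

Ballots ranking Forge above Kestrel: 2.
Ballots ranking Kestrel above Forge: 3.
Kestrel wins 3–2, a margin of 1.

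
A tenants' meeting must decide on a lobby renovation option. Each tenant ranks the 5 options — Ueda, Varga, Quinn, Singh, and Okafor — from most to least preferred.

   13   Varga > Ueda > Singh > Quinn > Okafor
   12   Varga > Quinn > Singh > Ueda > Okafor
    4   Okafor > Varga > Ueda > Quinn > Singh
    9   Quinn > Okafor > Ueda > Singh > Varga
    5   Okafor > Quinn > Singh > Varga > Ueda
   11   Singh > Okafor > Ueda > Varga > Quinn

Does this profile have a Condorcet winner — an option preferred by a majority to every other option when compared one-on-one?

Head-to-head results (54 voters total):
Ueda vs Varga: Varga wins 34–20.
Ueda vs Quinn: Ueda wins 28–26.
Ueda vs Singh: Singh wins 28–26.
Ueda vs Okafor: Okafor wins 29–25.
Varga vs Quinn: Varga wins 40–14.
Varga vs Singh: Varga wins 29–25.
Varga vs Okafor: Okafor wins 29–25.
Quinn vs Singh: Quinn wins 30–24.
Quinn vs Okafor: Quinn wins 34–20.
Singh vs Okafor: Singh wins 36–18.
No candidate beats all others: Ueda beats Quinn beats Singh beats Ueda, a majority cycle.

No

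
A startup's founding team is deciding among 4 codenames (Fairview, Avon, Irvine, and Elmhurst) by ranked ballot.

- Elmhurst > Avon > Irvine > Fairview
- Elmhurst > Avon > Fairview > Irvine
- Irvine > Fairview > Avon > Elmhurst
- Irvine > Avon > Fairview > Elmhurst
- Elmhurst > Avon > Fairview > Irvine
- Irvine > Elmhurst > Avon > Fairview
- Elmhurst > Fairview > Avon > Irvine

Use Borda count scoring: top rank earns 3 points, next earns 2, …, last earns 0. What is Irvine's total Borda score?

Borda scores:
  Fairview: 0 + 1 + 2 + 1 + 1 + 0 + 2 = 7
  Avon: 2 + 2 + 1 + 2 + 2 + 1 + 1 = 11
  Irvine: 1 + 0 + 3 + 3 + 0 + 3 + 0 = 10
  Elmhurst: 3 + 3 + 0 + 0 + 3 + 2 + 3 = 14

10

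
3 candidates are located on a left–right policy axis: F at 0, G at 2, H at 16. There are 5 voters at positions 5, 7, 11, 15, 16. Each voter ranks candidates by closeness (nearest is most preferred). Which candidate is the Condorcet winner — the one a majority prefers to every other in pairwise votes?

With single-peaked preferences on a line, the Condorcet winner is the candidate closest to the median voter.
The median voter (position 11) is closest to H at 16.
Check: H vs G — voters closer to H: 3 of 5.

H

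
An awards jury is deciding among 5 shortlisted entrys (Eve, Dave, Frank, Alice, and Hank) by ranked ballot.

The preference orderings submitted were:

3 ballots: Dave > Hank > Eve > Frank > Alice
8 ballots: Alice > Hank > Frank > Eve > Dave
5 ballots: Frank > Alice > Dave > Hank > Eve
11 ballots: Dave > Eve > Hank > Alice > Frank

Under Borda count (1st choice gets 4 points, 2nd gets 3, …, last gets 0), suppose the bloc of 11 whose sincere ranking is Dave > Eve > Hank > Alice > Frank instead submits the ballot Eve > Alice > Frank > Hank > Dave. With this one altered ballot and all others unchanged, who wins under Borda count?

Alice

Borda totals with the altered ballot: Eve 58, Dave 22, Frank 61, Alice 80, Hank 49.
The switch changes the winner from Dave to Alice.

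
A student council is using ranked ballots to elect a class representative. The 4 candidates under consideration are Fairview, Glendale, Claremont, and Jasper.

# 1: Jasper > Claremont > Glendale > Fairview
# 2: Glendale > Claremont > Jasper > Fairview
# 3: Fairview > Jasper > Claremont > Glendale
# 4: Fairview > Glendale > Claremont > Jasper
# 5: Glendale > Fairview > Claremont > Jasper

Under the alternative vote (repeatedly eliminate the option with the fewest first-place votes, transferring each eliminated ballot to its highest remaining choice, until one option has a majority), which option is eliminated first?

Claremont

Round 1: Fairview 2, Glendale 2, Jasper 1, Claremont 0. Claremont has the fewest and is eliminated.
Round 2: Fairview 2, Glendale 2, Jasper 1. Jasper has the fewest and is eliminated.
Round 3: Glendale 3, Fairview 2. Glendale has a majority.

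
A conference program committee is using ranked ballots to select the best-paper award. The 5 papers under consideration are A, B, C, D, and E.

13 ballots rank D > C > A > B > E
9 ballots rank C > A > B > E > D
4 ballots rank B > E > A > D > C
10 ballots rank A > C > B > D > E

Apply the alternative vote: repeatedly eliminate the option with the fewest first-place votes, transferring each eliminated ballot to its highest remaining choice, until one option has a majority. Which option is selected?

A

Round 1: D 13, A 10, C 9, B 4, E 0. E has the fewest and is eliminated.
Round 2: D 13, A 10, C 9, B 4. B has the fewest and is eliminated.
Round 3: A 14, D 13, C 9. C has the fewest and is eliminated.
Round 4: A 23, D 13. A has a majority.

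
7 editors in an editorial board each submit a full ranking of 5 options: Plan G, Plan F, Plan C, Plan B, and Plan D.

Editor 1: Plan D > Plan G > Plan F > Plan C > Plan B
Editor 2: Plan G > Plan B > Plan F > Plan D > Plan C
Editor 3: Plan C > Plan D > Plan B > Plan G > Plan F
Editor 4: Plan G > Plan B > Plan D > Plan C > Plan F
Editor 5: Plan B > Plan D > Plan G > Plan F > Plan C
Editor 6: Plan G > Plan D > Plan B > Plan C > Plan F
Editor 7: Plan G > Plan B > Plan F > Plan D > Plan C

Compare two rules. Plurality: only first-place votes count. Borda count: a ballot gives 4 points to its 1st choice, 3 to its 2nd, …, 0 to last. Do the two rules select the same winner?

Plurality first-place counts: Plan G 4, Plan F 0, Plan C 1, Plan B 1, Plan D 1 → Plan G.
Borda totals: Plan G 22, Plan F 7, Plan C 7, Plan B 17, Plan D 17 → Plan G.
The two rules agree on Plan G.

Yes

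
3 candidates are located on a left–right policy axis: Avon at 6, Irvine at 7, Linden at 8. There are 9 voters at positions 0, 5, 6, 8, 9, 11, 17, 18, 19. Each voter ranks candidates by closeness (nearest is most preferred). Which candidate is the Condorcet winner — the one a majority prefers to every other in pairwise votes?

With single-peaked preferences on a line, the Condorcet winner is the candidate closest to the median voter.
The median voter (position 9) is closest to Linden at 8.
Check: Linden vs Irvine — voters closer to Linden: 6 of 9.

Linden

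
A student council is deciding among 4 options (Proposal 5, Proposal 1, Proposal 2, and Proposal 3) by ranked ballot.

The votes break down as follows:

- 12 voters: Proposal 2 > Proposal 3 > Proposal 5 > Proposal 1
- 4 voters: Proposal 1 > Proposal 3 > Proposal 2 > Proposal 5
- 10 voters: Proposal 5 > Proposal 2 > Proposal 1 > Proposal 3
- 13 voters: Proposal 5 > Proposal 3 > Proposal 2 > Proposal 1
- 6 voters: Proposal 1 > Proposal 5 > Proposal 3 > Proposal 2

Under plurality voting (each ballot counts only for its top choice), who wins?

First-place vote totals:
  Proposal 5: 23
  Proposal 1: 10
  Proposal 2: 12
  Proposal 3: 0
Proposal 5 has the most first-place votes.

Proposal 5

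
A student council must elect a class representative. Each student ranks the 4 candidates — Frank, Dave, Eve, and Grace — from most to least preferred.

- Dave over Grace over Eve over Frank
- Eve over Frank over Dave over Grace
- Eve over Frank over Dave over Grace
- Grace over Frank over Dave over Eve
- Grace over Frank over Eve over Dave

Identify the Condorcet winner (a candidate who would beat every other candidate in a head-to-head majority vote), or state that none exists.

No Condorcet winner

Head-to-head results (5 voters total):
Frank vs Dave: Frank wins 4–1.
Frank vs Eve: Eve wins 3–2.
Frank vs Grace: Grace wins 3–2.
Dave vs Eve: Eve wins 3–2.
Dave vs Grace: Dave wins 3–2.
Eve vs Grace: Grace wins 3–2.
No candidate beats all others: Frank beats Dave beats Grace beats Frank, a majority cycle.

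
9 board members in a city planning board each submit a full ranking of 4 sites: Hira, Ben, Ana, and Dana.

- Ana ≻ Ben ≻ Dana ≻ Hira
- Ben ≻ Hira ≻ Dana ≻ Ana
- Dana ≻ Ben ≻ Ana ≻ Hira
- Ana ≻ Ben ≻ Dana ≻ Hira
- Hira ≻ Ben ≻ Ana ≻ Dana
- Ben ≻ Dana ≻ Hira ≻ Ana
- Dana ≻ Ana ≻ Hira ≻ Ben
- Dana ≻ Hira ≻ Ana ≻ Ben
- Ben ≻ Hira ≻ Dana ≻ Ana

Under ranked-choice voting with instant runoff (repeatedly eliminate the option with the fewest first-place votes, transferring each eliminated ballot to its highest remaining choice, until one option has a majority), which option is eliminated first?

Hira

Round 1: Ben 3, Dana 3, Ana 2, Hira 1. Hira has the fewest and is eliminated.
Round 2: Ben 4, Dana 3, Ana 2. Ana has the fewest and is eliminated.
Round 3: Ben 6, Dana 3. Ben has a majority.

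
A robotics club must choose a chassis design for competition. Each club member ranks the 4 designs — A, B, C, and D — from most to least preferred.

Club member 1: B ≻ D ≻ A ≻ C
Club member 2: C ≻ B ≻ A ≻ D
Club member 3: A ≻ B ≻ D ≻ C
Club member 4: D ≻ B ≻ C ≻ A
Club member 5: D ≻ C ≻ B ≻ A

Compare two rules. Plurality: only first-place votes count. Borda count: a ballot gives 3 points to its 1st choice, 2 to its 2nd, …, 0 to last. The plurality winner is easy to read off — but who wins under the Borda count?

Plurality first-place counts: A 1, B 1, C 1, D 2 → D.
Borda totals: A 5, B 10, C 6, D 9 → B.

B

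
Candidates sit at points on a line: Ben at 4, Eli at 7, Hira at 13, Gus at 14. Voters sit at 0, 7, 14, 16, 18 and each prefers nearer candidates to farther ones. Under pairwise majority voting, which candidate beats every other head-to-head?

With single-peaked preferences on a line, the Condorcet winner is the candidate closest to the median voter.
The median voter (position 14) is closest to Gus at 14.
Check: Gus vs Hira — voters closer to Gus: 3 of 5.

Gus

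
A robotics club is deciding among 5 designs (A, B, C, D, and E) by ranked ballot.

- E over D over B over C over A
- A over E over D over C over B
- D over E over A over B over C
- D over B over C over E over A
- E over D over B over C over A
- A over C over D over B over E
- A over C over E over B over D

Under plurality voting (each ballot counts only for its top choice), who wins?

First-place vote totals:
  A: 3
  B: 0
  C: 0
  D: 2
  E: 2
A has the most first-place votes.

A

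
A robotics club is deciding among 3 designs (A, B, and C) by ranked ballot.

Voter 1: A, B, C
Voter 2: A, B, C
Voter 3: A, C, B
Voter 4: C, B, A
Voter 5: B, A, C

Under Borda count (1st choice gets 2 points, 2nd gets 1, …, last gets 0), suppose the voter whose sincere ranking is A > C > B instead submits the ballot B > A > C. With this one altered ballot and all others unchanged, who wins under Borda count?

Borda totals with the altered ballot: A 6, B 7, C 2.
The switch changes the winner from A to B.

B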